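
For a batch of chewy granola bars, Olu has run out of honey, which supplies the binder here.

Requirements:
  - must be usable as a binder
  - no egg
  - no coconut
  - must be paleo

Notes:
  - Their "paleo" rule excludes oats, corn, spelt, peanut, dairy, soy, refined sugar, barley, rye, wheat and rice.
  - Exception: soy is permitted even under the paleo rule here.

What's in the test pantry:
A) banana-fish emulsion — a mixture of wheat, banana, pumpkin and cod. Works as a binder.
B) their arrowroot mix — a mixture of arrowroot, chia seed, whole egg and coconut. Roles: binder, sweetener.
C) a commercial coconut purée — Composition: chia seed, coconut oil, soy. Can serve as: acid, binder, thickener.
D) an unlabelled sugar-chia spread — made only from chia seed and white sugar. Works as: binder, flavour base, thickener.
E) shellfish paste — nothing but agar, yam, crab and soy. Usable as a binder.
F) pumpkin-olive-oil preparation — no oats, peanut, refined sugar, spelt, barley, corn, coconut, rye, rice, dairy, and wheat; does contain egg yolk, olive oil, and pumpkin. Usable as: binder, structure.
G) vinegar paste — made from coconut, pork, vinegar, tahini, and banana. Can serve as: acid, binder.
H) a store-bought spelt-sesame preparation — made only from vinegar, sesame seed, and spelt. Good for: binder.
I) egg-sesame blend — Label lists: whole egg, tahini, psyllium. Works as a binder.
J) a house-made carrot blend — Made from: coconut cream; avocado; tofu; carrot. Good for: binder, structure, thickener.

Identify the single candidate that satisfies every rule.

A: has wheat, so not paleo — reject
B: has whole egg, so not egg-free; has coconut, so not coconut-free — reject
C: has coconut oil, so not coconut-free — out
D: has white sugar, so not paleo — out
E: soy is permitted under the paleo carve-out; nothing else excluded — OK
F: has egg yolk, so not egg-free — reject
G: has coconut, so not coconut-free — reject
H: has spelt, so not paleo — reject
I: has whole egg, so not egg-free — no
J: has coconut cream, so not coconut-free — out

E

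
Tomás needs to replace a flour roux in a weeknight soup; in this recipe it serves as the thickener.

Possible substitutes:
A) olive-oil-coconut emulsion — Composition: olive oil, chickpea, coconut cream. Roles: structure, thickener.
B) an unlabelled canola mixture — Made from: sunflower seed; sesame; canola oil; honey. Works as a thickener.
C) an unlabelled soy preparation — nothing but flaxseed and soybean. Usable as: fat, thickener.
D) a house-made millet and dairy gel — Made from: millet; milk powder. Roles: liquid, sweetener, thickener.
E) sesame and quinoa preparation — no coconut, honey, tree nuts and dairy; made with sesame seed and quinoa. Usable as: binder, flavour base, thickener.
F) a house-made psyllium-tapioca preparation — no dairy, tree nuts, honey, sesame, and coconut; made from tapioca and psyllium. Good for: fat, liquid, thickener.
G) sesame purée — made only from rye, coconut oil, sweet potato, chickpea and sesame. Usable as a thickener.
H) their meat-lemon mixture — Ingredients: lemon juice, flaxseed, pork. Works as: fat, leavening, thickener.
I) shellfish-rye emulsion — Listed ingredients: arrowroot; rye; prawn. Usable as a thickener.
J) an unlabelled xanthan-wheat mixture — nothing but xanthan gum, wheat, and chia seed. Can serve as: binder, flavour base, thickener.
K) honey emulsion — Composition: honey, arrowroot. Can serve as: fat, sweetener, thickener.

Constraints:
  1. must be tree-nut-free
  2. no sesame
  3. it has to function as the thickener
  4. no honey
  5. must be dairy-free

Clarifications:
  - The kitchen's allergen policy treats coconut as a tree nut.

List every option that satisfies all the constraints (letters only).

A: has coconut cream, so not tree-nut-free — out
B: has honey, so not honey-free; has sesame, so not sesame-free — out
C: no honey, no sesame — keep
D: has milk powder, so not dairy-free — reject
E: has sesame seed, so not sesame-free — no
F: no honey, no dairy — keep
G: has coconut oil, so not tree-nut-free; has sesame, so not sesame-free — reject
H: only pork, flaxseed, and lemon juice; none excluded — valid
I: works as a thickener, no sesame, no honey — keep
J: only wheat, xanthan gum and chia seed; none excluded — keep
K: has honey, so not honey-free — reject

C, F, H, I, J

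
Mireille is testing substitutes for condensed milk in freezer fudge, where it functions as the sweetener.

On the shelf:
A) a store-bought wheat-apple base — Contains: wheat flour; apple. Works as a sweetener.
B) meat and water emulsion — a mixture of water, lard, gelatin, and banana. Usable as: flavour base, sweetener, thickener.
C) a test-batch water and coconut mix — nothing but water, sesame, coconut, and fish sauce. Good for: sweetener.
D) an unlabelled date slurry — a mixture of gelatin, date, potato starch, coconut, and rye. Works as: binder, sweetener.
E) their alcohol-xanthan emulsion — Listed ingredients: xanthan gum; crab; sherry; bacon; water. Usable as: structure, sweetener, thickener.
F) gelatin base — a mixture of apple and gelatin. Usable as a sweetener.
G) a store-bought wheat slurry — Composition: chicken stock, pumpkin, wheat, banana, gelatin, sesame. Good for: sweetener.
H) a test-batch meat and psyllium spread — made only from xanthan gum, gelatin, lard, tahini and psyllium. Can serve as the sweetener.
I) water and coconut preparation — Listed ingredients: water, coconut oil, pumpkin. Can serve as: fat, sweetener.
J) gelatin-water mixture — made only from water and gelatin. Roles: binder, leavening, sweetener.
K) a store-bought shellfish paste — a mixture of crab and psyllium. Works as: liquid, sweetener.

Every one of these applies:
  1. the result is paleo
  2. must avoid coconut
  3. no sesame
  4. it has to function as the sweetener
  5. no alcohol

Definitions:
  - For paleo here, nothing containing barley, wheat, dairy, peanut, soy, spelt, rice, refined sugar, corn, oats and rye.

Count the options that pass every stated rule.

A: has wheat flour, so not paleo — out
B: gelatin and lard etc. — none of it excluded — valid
C: has sesame, so not sesame-free; has coconut, so not coconut-free — reject
D: has rye, so not paleo; has coconut, so not coconut-free — out
E: has sherry, so not alcohol-free — out
F: nothing on the exclusion list — keep
G: has wheat, so not paleo; has sesame, so not sesame-free — no
H: has tahini, so not sesame-free — out
I: has coconut oil, so not coconut-free — no
J: nothing on the exclusion list — keep
K: no alcohol, paleo — OK

4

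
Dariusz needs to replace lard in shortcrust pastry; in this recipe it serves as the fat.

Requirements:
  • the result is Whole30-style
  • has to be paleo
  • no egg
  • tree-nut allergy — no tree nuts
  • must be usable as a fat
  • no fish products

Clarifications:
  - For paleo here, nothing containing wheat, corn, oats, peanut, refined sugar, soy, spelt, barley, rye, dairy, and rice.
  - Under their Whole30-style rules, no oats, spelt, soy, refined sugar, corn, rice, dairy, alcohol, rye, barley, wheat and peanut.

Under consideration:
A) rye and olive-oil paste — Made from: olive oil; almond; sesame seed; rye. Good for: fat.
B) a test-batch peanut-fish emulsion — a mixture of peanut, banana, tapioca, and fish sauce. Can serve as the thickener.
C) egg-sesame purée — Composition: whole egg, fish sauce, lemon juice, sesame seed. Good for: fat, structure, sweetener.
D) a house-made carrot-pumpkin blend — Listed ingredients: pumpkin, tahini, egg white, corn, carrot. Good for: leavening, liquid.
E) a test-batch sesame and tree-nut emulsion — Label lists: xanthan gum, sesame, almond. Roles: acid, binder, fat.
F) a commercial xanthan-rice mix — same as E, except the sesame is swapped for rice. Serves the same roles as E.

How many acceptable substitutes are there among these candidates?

0

A: has rye, so not paleo; has rye, so not Whole30-style (and 1 more) — out
B: not usable as a fat; has peanut, so not paleo (and 2 more) — out
C: has fish sauce, so not fish-free; has whole egg, so not egg-free — out
D: not usable as a fat; has corn, so not paleo (and 2 more) — no
E: has almond, so not tree-nut-free — no
F: has rice, so not paleo; has rice, so not Whole30-style (and 1 more) — no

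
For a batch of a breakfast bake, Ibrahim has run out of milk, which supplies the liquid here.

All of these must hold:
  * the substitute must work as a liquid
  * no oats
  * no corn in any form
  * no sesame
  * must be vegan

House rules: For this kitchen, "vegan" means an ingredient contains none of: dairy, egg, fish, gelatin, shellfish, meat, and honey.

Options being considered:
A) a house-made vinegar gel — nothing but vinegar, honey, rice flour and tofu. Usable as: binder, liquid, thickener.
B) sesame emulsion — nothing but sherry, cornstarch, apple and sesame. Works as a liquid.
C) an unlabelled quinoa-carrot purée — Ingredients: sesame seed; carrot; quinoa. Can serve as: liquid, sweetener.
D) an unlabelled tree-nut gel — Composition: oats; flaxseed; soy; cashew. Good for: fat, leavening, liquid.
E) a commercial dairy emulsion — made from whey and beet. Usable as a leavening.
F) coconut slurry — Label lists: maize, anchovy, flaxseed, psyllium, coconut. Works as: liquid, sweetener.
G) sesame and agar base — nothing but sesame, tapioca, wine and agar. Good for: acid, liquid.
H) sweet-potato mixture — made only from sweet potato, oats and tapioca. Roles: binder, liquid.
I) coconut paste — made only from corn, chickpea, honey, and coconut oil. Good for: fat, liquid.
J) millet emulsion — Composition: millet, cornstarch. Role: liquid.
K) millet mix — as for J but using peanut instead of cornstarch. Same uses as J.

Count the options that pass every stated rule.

1

A: has honey, so not vegan — reject
B: has cornstarch, so not corn-free; has sesame, so not sesame-free — reject
C: has sesame seed, so not sesame-free — reject
D: has oats, so not oat-free — out
E: not usable as a liquid; has whey, so not vegan — reject
F: has anchovy, so not vegan; has maize, so not corn-free — reject
G: has sesame, so not sesame-free — out
H: has oats, so not oat-free — out
I: has honey, so not vegan; has corn, so not corn-free — no
J: has cornstarch, so not corn-free — reject
K: all constraints satisfied — valid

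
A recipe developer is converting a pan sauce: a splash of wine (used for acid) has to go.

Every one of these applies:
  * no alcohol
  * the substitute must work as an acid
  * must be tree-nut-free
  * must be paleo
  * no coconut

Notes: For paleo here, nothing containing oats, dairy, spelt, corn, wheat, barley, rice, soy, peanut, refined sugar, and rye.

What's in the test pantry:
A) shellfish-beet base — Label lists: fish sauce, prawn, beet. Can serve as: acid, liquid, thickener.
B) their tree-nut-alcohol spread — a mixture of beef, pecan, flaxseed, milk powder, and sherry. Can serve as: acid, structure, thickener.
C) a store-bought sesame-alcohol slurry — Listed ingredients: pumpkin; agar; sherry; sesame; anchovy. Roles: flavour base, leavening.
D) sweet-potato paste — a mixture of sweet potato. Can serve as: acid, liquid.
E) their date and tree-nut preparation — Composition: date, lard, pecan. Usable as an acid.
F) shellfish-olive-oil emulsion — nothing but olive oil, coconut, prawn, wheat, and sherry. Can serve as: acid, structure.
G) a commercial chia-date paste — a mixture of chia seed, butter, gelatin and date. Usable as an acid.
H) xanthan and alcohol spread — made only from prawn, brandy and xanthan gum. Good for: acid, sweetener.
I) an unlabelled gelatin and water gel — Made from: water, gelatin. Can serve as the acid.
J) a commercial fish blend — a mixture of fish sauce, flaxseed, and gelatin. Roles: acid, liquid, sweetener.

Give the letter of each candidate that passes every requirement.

A, D, I, J

A: no coconut, paleo — OK
B: has milk powder, so not paleo; has sherry, so not alcohol-free (and 1 more) — reject
C: not usable as an acid; has sherry, so not alcohol-free — reject
D: all constraints satisfied — keep
E: has pecan, so not tree-nut-free — no
F: has wheat, so not paleo; has sherry, so not alcohol-free (and 1 more) — out
G: has butter, so not paleo — out
H: has brandy, so not alcohol-free — no
I: no alcohol, no coconut — keep
J: works as an acid, no coconut, no alcohol — valid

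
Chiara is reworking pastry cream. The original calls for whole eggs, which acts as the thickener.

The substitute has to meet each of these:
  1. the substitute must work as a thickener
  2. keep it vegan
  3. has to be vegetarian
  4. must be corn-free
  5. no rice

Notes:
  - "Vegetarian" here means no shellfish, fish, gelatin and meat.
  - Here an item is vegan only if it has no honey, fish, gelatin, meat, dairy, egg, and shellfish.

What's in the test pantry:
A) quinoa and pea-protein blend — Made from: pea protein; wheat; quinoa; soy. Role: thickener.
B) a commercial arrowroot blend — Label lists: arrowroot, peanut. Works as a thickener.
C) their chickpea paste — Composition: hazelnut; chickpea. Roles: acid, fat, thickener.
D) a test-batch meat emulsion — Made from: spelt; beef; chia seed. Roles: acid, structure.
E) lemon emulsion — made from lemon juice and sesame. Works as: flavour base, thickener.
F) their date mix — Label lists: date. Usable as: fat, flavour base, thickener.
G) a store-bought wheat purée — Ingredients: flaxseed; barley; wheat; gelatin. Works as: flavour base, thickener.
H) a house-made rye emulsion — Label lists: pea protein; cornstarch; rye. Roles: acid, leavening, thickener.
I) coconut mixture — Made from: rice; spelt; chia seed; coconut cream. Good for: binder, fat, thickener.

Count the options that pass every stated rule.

5

A: soy and wheat etc. — none of it excluded — valid
B: only peanut and arrowroot; none excluded — OK
C: nothing on the exclusion list — keep
D: not usable as a thickener; has beef, so not vegetarian (and 1 more) — reject
E: only sesame and lemon juice; none excluded — keep
F: only date; none excluded — valid
G: has gelatin, so not vegetarian; has gelatin, so not vegan — reject
H: has cornstarch, so not corn-free — reject
I: has rice, so not rice-free — out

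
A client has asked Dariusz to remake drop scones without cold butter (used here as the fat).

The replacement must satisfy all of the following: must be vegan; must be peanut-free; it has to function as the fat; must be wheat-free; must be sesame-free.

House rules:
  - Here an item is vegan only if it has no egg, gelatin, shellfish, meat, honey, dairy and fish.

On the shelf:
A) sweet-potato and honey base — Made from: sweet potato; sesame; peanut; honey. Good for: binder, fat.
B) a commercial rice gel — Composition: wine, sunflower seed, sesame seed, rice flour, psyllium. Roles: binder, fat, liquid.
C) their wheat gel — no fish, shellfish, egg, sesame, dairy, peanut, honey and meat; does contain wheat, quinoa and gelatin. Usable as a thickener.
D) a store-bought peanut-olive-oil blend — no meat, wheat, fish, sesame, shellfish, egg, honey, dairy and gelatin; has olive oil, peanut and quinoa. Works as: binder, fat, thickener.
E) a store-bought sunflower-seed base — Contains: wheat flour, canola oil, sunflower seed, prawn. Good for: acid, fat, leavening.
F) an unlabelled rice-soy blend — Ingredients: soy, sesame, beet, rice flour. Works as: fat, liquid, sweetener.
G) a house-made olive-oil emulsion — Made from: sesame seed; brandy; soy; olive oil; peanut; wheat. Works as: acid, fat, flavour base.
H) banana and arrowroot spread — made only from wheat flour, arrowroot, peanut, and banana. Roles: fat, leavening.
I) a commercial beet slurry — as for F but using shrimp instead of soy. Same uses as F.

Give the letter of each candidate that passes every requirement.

A: has honey, so not vegan; has sesame, so not sesame-free (and 1 more) — reject
B: has sesame seed, so not sesame-free — no
C: not usable as a fat; has gelatin, so not vegan (and 1 more) — out
D: has peanut, so not peanut-free — out
E: has prawn, so not vegan; has wheat flour, so not wheat-free — out
F: has sesame, so not sesame-free — reject
G: has sesame seed, so not sesame-free; has wheat, so not wheat-free (and 1 more) — reject
H: has wheat flour, so not wheat-free; has peanut, so not peanut-free — reject
I: has shrimp, so not vegan; has sesame, so not sesame-free — no

none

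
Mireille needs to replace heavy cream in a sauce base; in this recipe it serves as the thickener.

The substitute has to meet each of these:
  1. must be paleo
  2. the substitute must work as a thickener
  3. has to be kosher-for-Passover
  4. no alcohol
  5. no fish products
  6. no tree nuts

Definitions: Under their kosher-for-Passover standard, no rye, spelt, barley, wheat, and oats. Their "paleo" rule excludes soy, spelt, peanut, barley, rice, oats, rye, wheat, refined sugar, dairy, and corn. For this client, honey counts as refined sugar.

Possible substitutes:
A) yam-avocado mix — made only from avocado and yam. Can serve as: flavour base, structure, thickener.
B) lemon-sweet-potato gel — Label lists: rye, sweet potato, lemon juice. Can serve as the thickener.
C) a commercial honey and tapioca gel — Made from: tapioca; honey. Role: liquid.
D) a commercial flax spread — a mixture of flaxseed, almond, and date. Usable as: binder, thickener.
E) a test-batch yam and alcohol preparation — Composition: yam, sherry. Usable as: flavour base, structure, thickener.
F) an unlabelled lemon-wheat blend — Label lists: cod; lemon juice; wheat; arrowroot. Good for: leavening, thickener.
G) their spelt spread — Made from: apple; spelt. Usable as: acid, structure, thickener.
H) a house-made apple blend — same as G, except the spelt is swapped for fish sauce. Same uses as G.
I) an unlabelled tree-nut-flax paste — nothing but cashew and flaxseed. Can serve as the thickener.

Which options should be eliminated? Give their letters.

B, C, D, E, F, G, H, I

A: works as a thickener, no alcohol, no fish — valid
B: has rye, so not kosher-for-Passover; has rye, so not paleo — out
C: not usable as a thickener; has honey, so not paleo — no
D: has almond, so not tree-nut-free — reject
E: has sherry, so not alcohol-free — no
F: has wheat, so not kosher-for-Passover; has wheat, so not paleo (and 1 more) — reject
G: has spelt, so not kosher-for-Passover; has spelt, so not paleo — out
H: has fish sauce, so not fish-free — out
I: has cashew, so not tree-nut-free — reject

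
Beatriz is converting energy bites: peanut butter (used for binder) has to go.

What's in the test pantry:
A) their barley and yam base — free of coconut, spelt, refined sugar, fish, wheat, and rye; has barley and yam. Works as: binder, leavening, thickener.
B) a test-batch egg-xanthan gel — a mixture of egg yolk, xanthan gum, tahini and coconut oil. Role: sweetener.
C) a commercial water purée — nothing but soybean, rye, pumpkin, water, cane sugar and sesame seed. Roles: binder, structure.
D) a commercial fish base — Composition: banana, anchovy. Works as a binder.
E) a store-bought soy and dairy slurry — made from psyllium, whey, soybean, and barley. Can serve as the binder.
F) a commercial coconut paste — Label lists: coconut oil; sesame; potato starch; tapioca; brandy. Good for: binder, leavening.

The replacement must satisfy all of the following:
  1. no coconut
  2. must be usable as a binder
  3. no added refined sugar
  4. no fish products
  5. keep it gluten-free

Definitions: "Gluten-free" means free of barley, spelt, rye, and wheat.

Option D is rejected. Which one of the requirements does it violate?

fish-free

usable as a binder: satisfied
gluten-free: satisfied
coconut-free: satisfied
no-added-sugar: satisfied
fish-free: has anchovy — fails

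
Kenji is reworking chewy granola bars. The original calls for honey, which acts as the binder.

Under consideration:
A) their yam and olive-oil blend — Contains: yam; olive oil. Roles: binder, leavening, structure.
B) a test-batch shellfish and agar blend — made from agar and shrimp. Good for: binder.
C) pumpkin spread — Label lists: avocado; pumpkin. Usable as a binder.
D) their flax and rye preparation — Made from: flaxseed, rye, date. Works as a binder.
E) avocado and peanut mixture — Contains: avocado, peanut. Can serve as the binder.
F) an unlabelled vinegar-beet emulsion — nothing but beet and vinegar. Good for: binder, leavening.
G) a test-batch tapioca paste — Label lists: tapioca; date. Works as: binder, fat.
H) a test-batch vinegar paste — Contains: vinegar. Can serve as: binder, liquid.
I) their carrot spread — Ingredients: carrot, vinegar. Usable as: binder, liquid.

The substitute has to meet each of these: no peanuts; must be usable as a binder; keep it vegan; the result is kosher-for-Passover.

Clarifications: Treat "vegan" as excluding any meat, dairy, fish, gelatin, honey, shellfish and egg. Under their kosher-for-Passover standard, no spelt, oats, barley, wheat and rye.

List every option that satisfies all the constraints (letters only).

A: all constraints satisfied — keep
B: has shrimp, so not vegan — out
C: only avocado and pumpkin; none excluded — valid
D: has rye, so not kosher-for-Passover — out
E: has peanut, so not peanut-free — no
F: every rule checks out — valid
G: nothing on the exclusion list — keep
H: only vinegar; none excluded — keep
I: nothing on the exclusion list — keep

A, C, F, G, H, I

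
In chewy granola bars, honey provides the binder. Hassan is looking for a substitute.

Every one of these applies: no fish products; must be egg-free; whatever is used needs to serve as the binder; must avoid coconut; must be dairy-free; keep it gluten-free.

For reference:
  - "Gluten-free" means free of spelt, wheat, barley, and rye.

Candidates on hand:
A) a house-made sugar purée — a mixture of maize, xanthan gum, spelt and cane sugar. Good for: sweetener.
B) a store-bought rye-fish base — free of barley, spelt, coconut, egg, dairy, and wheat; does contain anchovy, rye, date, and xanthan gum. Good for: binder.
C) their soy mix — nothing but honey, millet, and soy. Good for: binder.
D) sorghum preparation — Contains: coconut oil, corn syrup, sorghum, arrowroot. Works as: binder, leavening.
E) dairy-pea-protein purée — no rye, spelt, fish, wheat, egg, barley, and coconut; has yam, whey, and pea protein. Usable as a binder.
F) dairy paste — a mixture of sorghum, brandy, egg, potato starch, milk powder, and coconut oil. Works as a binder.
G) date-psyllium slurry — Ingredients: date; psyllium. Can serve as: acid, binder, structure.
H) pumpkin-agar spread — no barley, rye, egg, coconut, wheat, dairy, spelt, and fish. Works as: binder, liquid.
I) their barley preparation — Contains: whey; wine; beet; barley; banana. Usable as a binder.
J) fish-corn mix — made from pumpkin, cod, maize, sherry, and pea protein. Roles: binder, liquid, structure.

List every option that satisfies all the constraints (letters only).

A: not usable as a binder; has spelt, so not gluten-free — out
B: has rye, so not gluten-free; has anchovy, so not fish-free — no
C: every rule checks out — valid
D: has coconut oil, so not coconut-free — no
E: has whey, so not dairy-free — no
F: has coconut oil, so not coconut-free; has milk powder, so not dairy-free (and 1 more) — no
G: every rule checks out — OK
H: every rule checks out — keep
I: has barley, so not gluten-free; has whey, so not dairy-free — no
J: has cod, so not fish-free — out

C, G, H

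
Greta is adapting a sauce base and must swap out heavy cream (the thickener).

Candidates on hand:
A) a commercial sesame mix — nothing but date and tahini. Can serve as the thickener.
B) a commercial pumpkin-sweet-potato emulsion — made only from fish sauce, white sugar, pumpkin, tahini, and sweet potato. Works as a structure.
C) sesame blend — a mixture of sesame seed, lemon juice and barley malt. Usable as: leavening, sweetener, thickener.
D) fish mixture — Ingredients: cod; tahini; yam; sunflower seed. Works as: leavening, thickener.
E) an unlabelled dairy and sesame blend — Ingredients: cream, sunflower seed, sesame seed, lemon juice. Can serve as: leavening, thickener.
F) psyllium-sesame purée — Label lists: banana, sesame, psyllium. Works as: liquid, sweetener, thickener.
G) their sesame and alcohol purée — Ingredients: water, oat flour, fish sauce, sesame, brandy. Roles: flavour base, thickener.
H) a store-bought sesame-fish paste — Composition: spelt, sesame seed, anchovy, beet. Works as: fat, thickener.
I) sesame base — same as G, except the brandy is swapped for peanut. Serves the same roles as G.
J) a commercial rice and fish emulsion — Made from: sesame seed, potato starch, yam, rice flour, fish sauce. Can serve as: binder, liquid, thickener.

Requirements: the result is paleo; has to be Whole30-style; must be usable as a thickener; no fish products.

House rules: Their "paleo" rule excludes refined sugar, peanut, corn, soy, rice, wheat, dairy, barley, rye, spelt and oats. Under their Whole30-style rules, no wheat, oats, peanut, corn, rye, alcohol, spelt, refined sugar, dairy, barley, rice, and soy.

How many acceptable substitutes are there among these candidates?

2

A: nothing on the exclusion list — valid
B: not usable as a thickener; has white sugar, so not paleo (and 2 more) — no
C: has barley malt, so not paleo; has barley malt, so not Whole30-style — no
D: has cod, so not fish-free — reject
E: has cream, so not paleo; has cream, so not Whole30-style — out
F: only sesame, banana, and psyllium; none excluded — OK
G: has oat flour, so not paleo; has brandy, so not Whole30-style (and 1 more) — reject
H: has spelt, so not paleo; has spelt, so not Whole30-style (and 1 more) — out
I: has oat flour, so not paleo; has oat flour, so not Whole30-style (and 1 more) — out
J: has rice flour, so not paleo; has rice flour, so not Whole30-style (and 1 more) — out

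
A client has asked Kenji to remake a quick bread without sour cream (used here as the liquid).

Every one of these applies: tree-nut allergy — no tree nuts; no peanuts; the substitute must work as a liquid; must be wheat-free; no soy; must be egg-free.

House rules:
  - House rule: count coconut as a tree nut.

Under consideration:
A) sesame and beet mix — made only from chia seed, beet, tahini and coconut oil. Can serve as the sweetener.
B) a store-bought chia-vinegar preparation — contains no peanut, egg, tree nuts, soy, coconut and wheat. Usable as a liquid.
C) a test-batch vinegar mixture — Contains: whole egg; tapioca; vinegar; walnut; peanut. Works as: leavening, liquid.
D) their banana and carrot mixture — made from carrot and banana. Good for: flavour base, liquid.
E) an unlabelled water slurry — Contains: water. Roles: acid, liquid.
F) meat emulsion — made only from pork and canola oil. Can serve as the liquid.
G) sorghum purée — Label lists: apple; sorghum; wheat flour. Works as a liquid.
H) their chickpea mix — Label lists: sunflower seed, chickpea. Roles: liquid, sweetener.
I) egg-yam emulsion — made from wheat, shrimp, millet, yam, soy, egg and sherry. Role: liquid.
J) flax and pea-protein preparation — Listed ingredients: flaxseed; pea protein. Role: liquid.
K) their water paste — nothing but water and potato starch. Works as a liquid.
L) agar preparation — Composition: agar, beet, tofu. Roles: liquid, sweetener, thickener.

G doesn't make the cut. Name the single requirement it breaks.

usable as a liquid: satisfied
tree-nut-free: satisfied
peanut-free: satisfied
wheat-free: has wheat flour — fails
egg-free: satisfied
soy-free: satisfied

wheat-free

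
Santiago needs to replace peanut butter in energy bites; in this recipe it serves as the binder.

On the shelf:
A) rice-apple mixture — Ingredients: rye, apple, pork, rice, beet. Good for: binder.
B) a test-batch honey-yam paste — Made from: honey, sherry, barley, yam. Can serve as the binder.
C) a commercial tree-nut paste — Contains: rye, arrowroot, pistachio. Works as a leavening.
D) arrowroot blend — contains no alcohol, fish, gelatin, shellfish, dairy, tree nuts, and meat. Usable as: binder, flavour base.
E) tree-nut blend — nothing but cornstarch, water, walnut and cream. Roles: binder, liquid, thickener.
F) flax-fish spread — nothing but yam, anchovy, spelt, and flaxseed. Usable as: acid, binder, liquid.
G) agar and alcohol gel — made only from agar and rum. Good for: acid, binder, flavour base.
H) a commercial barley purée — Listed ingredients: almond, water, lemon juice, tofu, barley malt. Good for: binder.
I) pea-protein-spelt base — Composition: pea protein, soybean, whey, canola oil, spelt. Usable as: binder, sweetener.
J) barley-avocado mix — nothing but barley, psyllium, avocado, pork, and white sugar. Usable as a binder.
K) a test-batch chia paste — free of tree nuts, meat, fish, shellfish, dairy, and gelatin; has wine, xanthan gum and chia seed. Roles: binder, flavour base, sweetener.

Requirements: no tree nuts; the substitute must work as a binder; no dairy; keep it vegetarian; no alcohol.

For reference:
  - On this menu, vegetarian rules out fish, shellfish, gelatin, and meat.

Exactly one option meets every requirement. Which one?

D

A: has pork, so not vegetarian — out
B: has sherry, so not alcohol-free — no
C: not usable as a binder; has pistachio, so not tree-nut-free — no
D: every rule checks out — valid
E: has walnut, so not tree-nut-free; has cream, so not dairy-free — no
F: has anchovy, so not vegetarian — out
G: has rum, so not alcohol-free — out
H: has almond, so not tree-nut-free — out
I: has whey, so not dairy-free — out
J: has pork, so not vegetarian — no
K: has wine, so not alcohol-free — no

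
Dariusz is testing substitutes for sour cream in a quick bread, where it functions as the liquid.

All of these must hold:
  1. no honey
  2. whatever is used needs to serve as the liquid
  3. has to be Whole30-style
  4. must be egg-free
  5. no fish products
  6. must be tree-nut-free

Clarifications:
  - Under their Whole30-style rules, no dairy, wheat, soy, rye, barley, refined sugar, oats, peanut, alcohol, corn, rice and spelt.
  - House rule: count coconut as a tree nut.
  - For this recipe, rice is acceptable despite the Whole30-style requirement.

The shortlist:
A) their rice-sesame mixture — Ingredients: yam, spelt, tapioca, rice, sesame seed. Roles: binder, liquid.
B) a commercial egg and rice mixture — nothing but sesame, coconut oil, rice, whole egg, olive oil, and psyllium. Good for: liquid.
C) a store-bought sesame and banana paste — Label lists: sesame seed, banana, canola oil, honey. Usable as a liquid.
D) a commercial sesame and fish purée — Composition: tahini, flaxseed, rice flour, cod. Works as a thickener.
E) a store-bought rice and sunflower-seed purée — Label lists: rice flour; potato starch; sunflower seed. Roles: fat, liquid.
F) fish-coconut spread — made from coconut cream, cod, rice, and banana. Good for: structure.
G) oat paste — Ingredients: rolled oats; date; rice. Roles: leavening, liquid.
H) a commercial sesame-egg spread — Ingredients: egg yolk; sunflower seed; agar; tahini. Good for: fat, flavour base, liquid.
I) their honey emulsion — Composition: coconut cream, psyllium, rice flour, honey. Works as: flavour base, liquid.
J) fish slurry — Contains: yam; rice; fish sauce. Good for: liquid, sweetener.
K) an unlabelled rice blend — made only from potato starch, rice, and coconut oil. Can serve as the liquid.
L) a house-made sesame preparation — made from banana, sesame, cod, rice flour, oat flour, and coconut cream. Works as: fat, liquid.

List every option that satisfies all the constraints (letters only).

E

A: has spelt, so not Whole30-style — out
B: has whole egg, so not egg-free; has coconut oil, so not tree-nut-free — reject
C: has honey, so not honey-free — reject
D: not usable as a liquid; has cod, so not fish-free — no
E: rice is permitted under the Whole30-style carve-out; nothing else excluded — keep
F: not usable as a liquid; has cod, so not fish-free (and 1 more) — out
G: has rolled oats, so not Whole30-style — no
H: has egg yolk, so not egg-free — out
I: has honey, so not honey-free; has coconut cream, so not tree-nut-free — no
J: has fish sauce, so not fish-free — out
K: has coconut oil, so not tree-nut-free — reject
L: has oat flour, so not Whole30-style; has cod, so not fish-free (and 1 more) — out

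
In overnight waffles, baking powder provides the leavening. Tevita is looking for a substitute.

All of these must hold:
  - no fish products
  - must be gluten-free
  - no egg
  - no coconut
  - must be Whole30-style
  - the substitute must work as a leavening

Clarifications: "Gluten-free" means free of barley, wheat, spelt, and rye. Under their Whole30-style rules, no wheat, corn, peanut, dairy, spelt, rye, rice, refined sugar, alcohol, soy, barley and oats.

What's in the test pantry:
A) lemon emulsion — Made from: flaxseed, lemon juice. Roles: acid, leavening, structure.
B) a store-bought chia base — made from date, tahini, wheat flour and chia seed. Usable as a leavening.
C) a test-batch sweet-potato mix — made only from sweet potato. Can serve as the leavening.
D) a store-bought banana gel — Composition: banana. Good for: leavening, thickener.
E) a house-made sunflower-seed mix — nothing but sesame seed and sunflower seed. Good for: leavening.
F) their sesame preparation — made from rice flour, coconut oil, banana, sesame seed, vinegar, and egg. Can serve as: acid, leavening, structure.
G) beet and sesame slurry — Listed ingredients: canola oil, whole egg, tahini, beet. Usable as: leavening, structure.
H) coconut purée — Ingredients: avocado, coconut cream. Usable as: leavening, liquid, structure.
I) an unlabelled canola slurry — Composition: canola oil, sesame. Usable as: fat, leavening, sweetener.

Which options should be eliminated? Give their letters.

B, F, G, H

A: only lemon juice and flaxseed; none excluded — OK
B: has wheat flour, so not gluten-free; has wheat flour, so not Whole30-style — no
C: all constraints satisfied — keep
D: works as a leavening, no egg, no coconut — OK
E: only sesame seed and sunflower seed; none excluded — valid
F: has rice flour, so not Whole30-style; has egg, so not egg-free (and 1 more) — out
G: has whole egg, so not egg-free — out
H: has coconut cream, so not coconut-free — no
I: no egg, no fish — valid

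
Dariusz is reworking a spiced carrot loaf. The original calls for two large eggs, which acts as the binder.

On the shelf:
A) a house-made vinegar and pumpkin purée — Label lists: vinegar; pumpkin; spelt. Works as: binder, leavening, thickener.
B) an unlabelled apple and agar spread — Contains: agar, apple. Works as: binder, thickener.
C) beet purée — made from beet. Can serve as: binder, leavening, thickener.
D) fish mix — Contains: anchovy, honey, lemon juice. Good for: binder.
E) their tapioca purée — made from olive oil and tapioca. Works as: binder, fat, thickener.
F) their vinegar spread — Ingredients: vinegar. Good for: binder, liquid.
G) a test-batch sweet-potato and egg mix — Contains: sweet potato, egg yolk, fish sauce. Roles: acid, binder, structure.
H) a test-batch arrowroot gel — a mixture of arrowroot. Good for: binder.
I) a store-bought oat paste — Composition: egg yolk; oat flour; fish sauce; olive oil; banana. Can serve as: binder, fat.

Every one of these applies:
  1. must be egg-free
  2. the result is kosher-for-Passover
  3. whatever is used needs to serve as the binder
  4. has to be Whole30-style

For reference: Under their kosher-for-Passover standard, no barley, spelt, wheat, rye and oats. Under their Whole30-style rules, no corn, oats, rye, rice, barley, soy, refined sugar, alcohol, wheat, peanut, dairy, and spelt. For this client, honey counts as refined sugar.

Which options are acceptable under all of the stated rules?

A: has spelt, so not kosher-for-Passover; has spelt, so not Whole30-style — reject
B: only apple and agar; none excluded — OK
C: only beet; none excluded — OK
D: has honey, so not Whole30-style — no
E: works as a binder, kosher-for-Passover, Whole30-style — OK
F: only vinegar; none excluded — OK
G: has egg yolk, so not egg-free — out
H: all constraints satisfied — OK
I: has oat flour, so not kosher-for-Passover; has oat flour, so not Whole30-style (and 1 more) — reject

B, C, E, F, H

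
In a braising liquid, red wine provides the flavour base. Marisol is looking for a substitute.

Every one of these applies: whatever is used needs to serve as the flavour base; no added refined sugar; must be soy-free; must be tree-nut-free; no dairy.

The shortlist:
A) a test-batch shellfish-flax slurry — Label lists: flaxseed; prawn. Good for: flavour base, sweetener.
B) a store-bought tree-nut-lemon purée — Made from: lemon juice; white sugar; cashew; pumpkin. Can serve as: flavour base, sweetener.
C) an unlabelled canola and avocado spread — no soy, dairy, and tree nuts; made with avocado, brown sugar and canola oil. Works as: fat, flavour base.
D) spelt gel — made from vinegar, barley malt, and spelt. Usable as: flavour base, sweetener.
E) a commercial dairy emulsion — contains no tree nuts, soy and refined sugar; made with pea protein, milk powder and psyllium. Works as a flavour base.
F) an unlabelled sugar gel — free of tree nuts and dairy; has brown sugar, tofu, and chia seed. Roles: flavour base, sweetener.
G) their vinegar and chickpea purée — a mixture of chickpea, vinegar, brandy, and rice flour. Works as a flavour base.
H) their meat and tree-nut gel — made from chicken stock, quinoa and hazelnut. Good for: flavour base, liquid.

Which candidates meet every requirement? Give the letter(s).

A: only prawn and flaxseed; none excluded — valid
B: has cashew, so not tree-nut-free; has white sugar, so not no-added-sugar — out
C: has brown sugar, so not no-added-sugar — no
D: every rule checks out — valid
E: has milk powder, so not dairy-free — out
F: has brown sugar, so not no-added-sugar; has tofu, so not soy-free — no
G: brandy and rice flour etc. — none of it excluded — OK
H: has hazelnut, so not tree-nut-free — no

A, D, G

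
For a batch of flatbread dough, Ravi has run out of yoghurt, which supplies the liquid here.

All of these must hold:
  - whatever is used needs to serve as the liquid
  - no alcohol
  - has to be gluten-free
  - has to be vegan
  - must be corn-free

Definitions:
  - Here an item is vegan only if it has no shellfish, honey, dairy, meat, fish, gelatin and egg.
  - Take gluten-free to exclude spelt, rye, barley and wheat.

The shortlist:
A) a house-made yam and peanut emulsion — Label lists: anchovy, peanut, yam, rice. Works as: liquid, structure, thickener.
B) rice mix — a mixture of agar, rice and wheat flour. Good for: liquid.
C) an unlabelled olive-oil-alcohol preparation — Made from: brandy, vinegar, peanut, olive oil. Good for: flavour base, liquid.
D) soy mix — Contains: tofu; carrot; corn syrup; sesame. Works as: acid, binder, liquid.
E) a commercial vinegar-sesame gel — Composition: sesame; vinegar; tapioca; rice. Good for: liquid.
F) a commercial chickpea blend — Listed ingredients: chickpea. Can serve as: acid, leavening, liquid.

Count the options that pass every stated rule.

A: has anchovy, so not vegan — no
B: has wheat flour, so not gluten-free — reject
C: has brandy, so not alcohol-free — no
D: has corn syrup, so not corn-free — no
E: nothing on the exclusion list — OK
F: only chickpea; none excluded — valid

2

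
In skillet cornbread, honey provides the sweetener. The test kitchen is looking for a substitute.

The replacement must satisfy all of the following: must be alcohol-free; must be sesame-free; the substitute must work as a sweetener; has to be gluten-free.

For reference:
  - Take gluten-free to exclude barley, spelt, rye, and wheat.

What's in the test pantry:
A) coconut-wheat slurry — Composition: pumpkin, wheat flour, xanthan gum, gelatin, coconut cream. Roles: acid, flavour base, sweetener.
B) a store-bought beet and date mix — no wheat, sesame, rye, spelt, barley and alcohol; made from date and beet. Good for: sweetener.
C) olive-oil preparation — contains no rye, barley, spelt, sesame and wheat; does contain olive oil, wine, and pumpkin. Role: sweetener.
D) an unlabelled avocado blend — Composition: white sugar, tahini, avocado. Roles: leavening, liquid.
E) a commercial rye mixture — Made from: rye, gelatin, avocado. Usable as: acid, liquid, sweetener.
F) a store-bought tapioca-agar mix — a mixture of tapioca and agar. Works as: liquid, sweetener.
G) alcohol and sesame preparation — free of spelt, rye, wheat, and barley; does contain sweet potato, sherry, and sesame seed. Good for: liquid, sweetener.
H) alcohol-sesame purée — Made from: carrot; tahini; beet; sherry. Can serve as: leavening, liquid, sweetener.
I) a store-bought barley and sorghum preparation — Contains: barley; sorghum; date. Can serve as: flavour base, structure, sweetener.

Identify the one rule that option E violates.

usable as a sweetener: satisfied
gluten-free: has rye — fails
alcohol-free: satisfied
sesame-free: satisfied

gluten-free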